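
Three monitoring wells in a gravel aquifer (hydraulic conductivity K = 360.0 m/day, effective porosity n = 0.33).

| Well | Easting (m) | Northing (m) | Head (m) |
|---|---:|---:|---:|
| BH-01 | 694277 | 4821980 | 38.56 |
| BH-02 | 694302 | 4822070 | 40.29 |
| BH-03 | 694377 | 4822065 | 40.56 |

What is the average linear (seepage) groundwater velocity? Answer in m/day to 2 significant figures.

20 m/day

With h = a·x + b·y + c and BH-01 as origin, the differences give:
  25·a + 90·b = +1.73
  100·a + 85·b = +2.00
Eliminate b (×85 and ×90, subtract): -6875·a = -32.950 → a = ∂h/∂x = +0.004793
Back-substitute: b = ∂h/∂y = +0.01789.
|∇h| = √(0.004793² + 0.01789²) = 0.01852
Seepage velocity v = K·i/n = 360.0 × 0.01852 / 0.33 = 20.2 m/day.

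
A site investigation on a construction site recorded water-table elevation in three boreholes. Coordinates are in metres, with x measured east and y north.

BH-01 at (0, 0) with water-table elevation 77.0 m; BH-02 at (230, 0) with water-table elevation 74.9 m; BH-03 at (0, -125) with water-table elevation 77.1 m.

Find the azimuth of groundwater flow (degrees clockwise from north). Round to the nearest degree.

∂h/∂x = (74.9 − 77.0) / (230 − 0) = -0.009130
∂h/∂y = (77.1 − 77.0) / (-125 − 0) = -0.0008000
Flow direction (−∇h) has components (+0.009130 E, +0.0008000 N).
Azimuth = atan2(E, N) = atan2(+0.009130, +0.0008000) = 85.0° ≈ 085°.

085°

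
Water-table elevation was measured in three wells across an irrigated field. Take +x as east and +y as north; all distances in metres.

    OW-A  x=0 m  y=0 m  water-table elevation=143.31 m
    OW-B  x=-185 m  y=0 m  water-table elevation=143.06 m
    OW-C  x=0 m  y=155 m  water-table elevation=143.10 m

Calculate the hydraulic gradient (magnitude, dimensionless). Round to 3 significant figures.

0.00191

∂h/∂x = (143.06 − 143.31) / (-185 − 0) = +0.001351
∂h/∂y = (143.10 − 143.31) / (155 − 0) = -0.001355
|∇h| = √(0.001351² + -0.001355²) = 0.001913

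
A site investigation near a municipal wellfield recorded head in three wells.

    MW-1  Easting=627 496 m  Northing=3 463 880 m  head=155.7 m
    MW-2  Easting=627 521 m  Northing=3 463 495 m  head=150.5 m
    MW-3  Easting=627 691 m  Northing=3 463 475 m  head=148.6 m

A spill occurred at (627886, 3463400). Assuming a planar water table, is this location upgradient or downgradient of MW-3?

Taking MW-1 as reference: MW-2−MW-1 = (25, -385, -5.2); MW-3−MW-1 = (195, -405, -7.1).
Determinant of the coordinate differences = 25·(-405) − 195·(-385) = 64950.
∂h/∂x = [(-5.2)·(-405) − (-7.1)·(-385)] / 64950 = -0.009661
∂h/∂y = [25·(-7.1) − 195·(-5.2)] / 64950 = +0.01288
Head at (627886, 3463400) = 155.7 + (-0.009661)·(390) + (+0.01288)·(-480) = 145.75 m.
That is lower than the 148.6 m at MW-3, so the point is downgradient.

downgradient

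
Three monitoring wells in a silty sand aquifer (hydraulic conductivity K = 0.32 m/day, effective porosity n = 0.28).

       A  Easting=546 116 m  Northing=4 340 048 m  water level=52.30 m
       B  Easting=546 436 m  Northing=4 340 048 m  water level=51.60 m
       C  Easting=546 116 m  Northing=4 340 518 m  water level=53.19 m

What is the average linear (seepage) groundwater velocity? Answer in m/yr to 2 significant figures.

∂h/∂x = (51.60 − 52.30) / (546436 − 546116) = -0.002187
∂h/∂y = (53.19 − 52.30) / (4340518 − 4340048) = +0.001894
|∇h| = √(-0.002187² + 0.001894²) = 0.002893
Seepage velocity v = K·i/n = 0.32 × 0.002893 / 0.28 = 0.003306 m/day = 1.208 m/yr.

1.2 m/yr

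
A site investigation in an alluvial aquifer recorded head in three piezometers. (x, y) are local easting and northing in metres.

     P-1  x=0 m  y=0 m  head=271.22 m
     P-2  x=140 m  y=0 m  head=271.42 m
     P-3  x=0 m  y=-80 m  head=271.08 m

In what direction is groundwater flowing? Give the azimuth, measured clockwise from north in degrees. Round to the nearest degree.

∂h/∂x = (271.42 − 271.22) / (140 − 0) = +0.001429
∂h/∂y = (271.08 − 271.22) / (-80 − 0) = +0.001750
Flow direction (−∇h) has components (-0.001429 E, -0.001750 N).
Azimuth = atan2(E, N) = atan2(-0.001429, -0.001750) = 219.2° ≈ 219°.

219°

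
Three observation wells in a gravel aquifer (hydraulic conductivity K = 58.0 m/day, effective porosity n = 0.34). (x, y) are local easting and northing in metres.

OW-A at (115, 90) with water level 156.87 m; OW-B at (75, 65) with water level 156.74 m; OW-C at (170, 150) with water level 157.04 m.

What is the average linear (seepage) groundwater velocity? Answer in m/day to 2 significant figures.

Taking OW-A as reference: OW-B−OW-A = (-40, -25, -0.13); OW-C−OW-A = (55, 60, +0.17).
Solve a·Δx + b·Δy = Δh: det = (-40)·60 − 55·(-25) = -1025.
∂h/∂x = [(-0.13)·60 − (+0.17)·(-25)] / -1025 = +0.003463
∂h/∂y = [(-40)·(+0.17) − 55·(-0.13)] / -1025 = -0.0003415
|∇h| = √(0.003463² + -0.0003415²) = 0.00348
Seepage velocity v = K·i/n = 58.0 × 0.00348 / 0.34 = 0.5936 m/day.

0.59 m/day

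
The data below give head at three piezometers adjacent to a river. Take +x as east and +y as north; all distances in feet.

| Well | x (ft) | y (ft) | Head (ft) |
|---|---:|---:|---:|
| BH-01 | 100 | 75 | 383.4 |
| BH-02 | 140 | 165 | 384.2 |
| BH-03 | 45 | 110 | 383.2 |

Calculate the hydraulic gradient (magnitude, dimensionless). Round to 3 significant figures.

0.00920

Taking BH-01 as reference: BH-02−BH-01 = (40, 90, +0.8); BH-03−BH-01 = (-55, 35, -0.2).
Solve a·Δx + b·Δy = Δh: det = 40·35 − (-55)·90 = 6350.
∂h/∂x = [(+0.8)·35 − (-0.2)·90] / 6350 = +0.007244
∂h/∂y = [40·(-0.2) − (-55)·(+0.8)] / 6350 = +0.005669
|∇h| = √(0.007244² + 0.005669²) = 0.009199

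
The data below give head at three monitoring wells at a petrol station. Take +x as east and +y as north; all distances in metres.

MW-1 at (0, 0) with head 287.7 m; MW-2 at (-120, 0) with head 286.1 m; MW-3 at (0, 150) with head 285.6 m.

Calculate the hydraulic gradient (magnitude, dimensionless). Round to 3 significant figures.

0.0193

∂h/∂x = (286.1 − 287.7) / (-120 − 0) = +0.01333
∂h/∂y = (285.6 − 287.7) / (150 − 0) = -0.01400
|∇h| = √(0.01333² + -0.01400²) = 0.01933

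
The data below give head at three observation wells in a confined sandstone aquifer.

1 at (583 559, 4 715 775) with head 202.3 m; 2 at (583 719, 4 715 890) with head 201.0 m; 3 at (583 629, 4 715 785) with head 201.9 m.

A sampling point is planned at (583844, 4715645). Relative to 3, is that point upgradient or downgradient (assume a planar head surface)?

downgradient

Taking 1 as reference: 2−1 = (160, 115, -1.3); 3−1 = (70, 10, -0.4).
Solve a·Δx + b·Δy = Δh: det = 160·10 − 70·115 = -6450.
∂h/∂x = [(-1.3)·10 − (-0.4)·115] / -6450 = -0.005116
∂h/∂y = [160·(-0.4) − 70·(-1.3)] / -6450 = -0.004186
Head at (583844, 4715645) = 202.3 + (-0.005116)·(285) + (-0.004186)·(-130) = 201.39 m.
That is lower than the 201.9 m at 3, so the point is downgradient.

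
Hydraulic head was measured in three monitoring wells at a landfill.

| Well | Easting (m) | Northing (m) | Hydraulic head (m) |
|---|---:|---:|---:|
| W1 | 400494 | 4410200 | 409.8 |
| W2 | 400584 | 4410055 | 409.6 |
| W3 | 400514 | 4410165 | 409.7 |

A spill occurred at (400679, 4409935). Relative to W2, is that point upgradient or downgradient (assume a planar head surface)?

Three-point gradient (reference W1): Δ to W2 = (90, -145, -0.2), Δ to W3 = (20, -35, -0.1).
∂h/∂x = +0.03000, ∂h/∂y = +0.02000 (det = -250).
Head at (400679, 4409935) = 409.8 + (+0.03000)·(185) + (+0.02000)·(-265) = 410.05 m.
That is higher than the 409.6 m at W2, so the point is upgradient.

upgradient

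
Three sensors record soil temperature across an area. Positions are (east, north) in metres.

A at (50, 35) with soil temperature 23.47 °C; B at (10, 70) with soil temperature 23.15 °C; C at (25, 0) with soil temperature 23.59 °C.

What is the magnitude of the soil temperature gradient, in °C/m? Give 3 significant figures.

0.00641 °C/m

Taking A as reference: B−A = (-40, 35, -0.32); C−A = (-25, -35, +0.12).
Solve a·Δx + b·Δy = ΔT: det = (-40)·(-35) − (-25)·35 = 2275.
∂T/∂x = [(-0.32)·(-35) − (+0.12)·35] / 2275 = +0.003077
∂T/∂y = [(-40)·(+0.12) − (-25)·(-0.32)] / 2275 = -0.005626
|∇f| = √(0.003077² + -0.005626²) = 0.006412 °C/m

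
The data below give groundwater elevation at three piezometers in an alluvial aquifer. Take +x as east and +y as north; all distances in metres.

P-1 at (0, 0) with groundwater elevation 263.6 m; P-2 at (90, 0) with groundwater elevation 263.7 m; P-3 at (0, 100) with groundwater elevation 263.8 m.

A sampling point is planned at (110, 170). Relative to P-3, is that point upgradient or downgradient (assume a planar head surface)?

upgradient

∂h/∂x = (263.7 − 263.6) / (90 − 0) = +0.001111
∂h/∂y = (263.8 − 263.6) / (100 − 0) = +0.002000
Head at (110, 170) = 263.6 + (+0.001111)·(110) + (+0.002000)·(170) = 264.06 m.
That is higher than the 263.8 m at P-3, so the point is upgradient.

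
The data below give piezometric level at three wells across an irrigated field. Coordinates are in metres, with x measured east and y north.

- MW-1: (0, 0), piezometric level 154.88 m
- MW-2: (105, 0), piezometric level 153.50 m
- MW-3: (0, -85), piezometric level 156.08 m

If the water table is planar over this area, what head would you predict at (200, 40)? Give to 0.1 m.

151.7 m

∂h/∂x = (153.50 − 154.88) / (105 − 0) = -0.01314
∂h/∂y = (156.08 − 154.88) / (-85 − 0) = -0.01412
h(200, 40) = 154.88 + (-0.01314)·(200) + (-0.01412)·(40) = 154.88 -2.629 -0.565 = 151.687 m.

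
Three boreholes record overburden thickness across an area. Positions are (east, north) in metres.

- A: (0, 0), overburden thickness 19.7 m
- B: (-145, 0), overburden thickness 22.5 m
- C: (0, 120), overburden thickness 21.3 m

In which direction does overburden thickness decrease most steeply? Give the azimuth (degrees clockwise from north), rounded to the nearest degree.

∂d/∂x = (22.5 − 19.7) / (-145 − 0) = -0.01931
∂d/∂y = (21.3 − 19.7) / (120 − 0) = +0.01333
Steepest decrease is along −∇f: components (+0.01931 E, -0.01333 N).
Azimuth = atan2(+0.01931, -0.01333) = 124.6° ≈ 125°.

125°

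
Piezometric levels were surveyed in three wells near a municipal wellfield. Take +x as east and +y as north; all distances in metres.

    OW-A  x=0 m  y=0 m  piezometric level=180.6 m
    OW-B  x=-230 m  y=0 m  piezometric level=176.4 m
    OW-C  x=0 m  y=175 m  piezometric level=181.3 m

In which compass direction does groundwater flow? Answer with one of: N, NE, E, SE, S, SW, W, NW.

W

∂h/∂x = (176.4 − 180.6) / (-230 − 0) = +0.01826
∂h/∂y = (181.3 − 180.6) / (175 − 0) = +0.004000
Flow = −∇h = (-0.01826 east, -0.004000 north), which points west.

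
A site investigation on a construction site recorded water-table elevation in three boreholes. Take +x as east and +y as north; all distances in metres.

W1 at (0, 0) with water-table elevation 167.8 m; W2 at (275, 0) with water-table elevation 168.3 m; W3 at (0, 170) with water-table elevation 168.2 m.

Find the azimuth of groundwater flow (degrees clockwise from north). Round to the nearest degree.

∂h/∂x = (168.3 − 167.8) / (275 − 0) = +0.001818
∂h/∂y = (168.2 − 167.8) / (170 − 0) = +0.002353
Flow direction (−∇h) has components (-0.001818 E, -0.002353 N).
Azimuth = atan2(E, N) = atan2(-0.001818, -0.002353) = 217.7° ≈ 218°.

218°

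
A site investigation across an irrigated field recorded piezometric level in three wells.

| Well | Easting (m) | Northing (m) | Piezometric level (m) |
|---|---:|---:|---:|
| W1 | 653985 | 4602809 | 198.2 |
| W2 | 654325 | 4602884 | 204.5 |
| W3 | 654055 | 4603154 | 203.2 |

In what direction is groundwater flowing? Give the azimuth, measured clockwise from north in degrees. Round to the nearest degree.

235°

With h = a·x + b·y + c and W1 as origin, the differences give:
  340·a + 75·b = +6.3
  70·a + 345·b = +5.0
Eliminate b (×345 and ×75, subtract): 112050·a = 1798.50 → a = ∂h/∂x = +0.01605
Back-substitute: b = ∂h/∂y = +0.01124.
Flow direction (−∇h) has components (-0.01605 E, -0.01124 N).
Azimuth = atan2(E, N) = atan2(-0.01605, -0.01124) = 235.0° ≈ 235°.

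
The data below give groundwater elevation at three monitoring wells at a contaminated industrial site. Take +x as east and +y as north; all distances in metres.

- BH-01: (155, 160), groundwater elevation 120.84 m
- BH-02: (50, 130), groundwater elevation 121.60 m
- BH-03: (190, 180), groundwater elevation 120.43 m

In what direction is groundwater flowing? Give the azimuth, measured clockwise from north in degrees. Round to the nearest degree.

Taking BH-01 as reference: BH-02−BH-01 = (-105, -30, +0.76); BH-03−BH-01 = (35, 20, -0.41).
Determinant of the coordinate differences = (-105)·20 − 35·(-30) = -1050.
∂h/∂x = [(+0.76)·20 − (-0.41)·(-30)] / -1050 = -0.002762
∂h/∂y = [(-105)·(-0.41) − 35·(+0.76)] / -1050 = -0.01567
Flow direction (−∇h) has components (+0.002762 E, +0.01567 N).
Azimuth = atan2(E, N) = atan2(+0.002762, +0.01567) = 10.0° ≈ 010°.

010°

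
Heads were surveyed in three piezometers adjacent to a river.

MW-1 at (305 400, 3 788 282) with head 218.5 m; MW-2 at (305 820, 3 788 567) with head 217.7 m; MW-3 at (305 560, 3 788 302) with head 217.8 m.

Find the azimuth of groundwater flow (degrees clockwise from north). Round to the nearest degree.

Differences from MW-1: to MW-2 (Δx, Δy, Δh) = (420, 285, -0.8); to MW-3 = (160, 20, -0.7).
Determinant of the coordinate differences = 420·20 − 160·285 = -37200.
∂h/∂x = [(-0.8)·20 − (-0.7)·285] / -37200 = -0.004933
∂h/∂y = [420·(-0.7) − 160·(-0.8)] / -37200 = +0.004462
Flow direction (−∇h) has components (+0.004933 E, -0.004462 N).
Azimuth = atan2(E, N) = atan2(+0.004933, -0.004462) = 132.1° ≈ 132°.

132°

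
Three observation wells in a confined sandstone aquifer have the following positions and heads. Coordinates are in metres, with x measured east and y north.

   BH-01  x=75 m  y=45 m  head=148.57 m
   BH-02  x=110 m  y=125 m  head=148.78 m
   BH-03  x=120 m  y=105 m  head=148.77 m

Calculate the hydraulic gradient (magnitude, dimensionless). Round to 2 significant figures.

Taking BH-01 as reference: BH-02−BH-01 = (35, 80, +0.21); BH-03−BH-01 = (45, 60, +0.20).
Determinant of the coordinate differences = 35·60 − 45·80 = -1500.
∂h/∂x = [(+0.21)·60 − (+0.20)·80] / -1500 = +0.002267
∂h/∂y = [35·(+0.20) − 45·(+0.21)] / -1500 = +0.001633
|∇h| = √(0.002267² + 0.001633²) = 0.002794

0.0028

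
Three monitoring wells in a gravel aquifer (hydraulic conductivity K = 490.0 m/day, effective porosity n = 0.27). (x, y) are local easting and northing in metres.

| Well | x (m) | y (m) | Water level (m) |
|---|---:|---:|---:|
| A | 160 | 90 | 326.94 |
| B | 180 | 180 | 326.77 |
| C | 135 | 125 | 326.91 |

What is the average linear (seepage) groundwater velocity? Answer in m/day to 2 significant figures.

3.6 m/day

With h = a·x + b·y + c and A as origin, the differences give:
  20·a + 90·b = -0.17
  (-25)·a + 35·b = -0.03
Eliminate b (×35 and ×90, subtract): 2950·a = -3.250 → a = ∂h/∂x = -0.001102
Back-substitute: b = ∂h/∂y = -0.001644.
|∇h| = √(-0.001102² + -0.001644²) = 0.001979
Seepage velocity v = K·i/n = 490.0 × 0.001979 / 0.27 = 3.592 m/day.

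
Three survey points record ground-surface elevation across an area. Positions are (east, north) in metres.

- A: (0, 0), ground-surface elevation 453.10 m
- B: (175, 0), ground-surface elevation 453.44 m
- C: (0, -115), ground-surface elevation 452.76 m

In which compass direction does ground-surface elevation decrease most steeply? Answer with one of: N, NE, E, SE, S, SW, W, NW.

∂z/∂x = (453.44 − 453.10) / (175 − 0) = +0.001943
∂z/∂y = (452.76 − 453.10) / (-115 − 0) = +0.002957
Steepest decrease is along −∇f = (-0.001943 E, -0.002957 N) → southwest.

SW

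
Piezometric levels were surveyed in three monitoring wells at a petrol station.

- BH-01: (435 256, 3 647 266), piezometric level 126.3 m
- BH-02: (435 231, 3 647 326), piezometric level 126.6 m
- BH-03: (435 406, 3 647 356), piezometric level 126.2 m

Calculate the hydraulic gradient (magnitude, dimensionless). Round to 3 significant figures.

Three-point gradient (reference BH-01): Δ to BH-02 = (-25, 60, +0.3), Δ to BH-03 = (150, 90, -0.1).
∂h/∂x = -0.002933, ∂h/∂y = +0.003778 (det = -11250).
|∇h| = √(-0.002933² + 0.003778²) = 0.004783

0.00478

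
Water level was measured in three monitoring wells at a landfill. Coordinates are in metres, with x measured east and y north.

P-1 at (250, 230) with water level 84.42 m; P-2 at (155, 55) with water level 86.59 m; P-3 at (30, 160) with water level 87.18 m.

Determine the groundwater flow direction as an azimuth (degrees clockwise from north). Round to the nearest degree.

057°

With h = a·x + b·y + c and P-1 as origin, the differences give:
  (-95)·a + (-175)·b = +2.17
  (-220)·a + (-70)·b = +2.76
Eliminate b (×(-70) and ×(-175), subtract): -31850·a = 331.100 → a = ∂h/∂x = -0.01040
Back-substitute: b = ∂h/∂y = -0.006757.
Flow direction (−∇h) has components (+0.01040 E, +0.006757 N).
Azimuth = atan2(E, N) = atan2(+0.01040, +0.006757) = 57.0° ≈ 057°.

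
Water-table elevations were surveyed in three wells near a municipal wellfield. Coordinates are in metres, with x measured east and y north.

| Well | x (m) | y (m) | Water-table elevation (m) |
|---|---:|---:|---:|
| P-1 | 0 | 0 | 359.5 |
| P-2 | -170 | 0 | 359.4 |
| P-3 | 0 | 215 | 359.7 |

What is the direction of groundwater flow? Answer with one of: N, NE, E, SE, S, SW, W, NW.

∂h/∂x = (359.4 − 359.5) / (-170 − 0) = +0.0005882
∂h/∂y = (359.7 − 359.5) / (215 − 0) = +0.0009302
Flow = −∇h = (-0.0005882 east, -0.0009302 north), which points southwest.

SW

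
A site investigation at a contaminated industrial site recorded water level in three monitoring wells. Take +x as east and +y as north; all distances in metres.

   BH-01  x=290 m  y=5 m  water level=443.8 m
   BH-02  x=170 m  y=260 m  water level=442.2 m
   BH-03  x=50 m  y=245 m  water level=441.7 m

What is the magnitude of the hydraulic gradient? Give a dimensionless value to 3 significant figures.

0.00620

With h = a·x + b·y + c and BH-01 as origin, the differences give:
  (-120)·a + 255·b = -1.6
  (-240)·a + 240·b = -2.1
Eliminate b (×240 and ×255, subtract): 32400·a = 151.50 → a = ∂h/∂x = +0.004676
Back-substitute: b = ∂h/∂y = -0.004074.
|∇h| = √(0.004676² + -0.004074²) = 0.006202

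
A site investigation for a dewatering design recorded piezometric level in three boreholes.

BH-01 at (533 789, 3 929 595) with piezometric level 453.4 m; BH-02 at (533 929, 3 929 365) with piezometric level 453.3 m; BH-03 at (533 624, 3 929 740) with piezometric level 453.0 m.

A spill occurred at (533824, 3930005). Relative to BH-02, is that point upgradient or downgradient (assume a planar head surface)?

upgradient

Taking BH-01 as reference: BH-02−BH-01 = (140, -230, -0.1); BH-03−BH-01 = (-165, 145, -0.4).
Solve a·Δx + b·Δy = Δh: det = 140·145 − (-165)·(-230) = -17650.
∂h/∂x = [(-0.1)·145 − (-0.4)·(-230)] / -17650 = +0.006034
∂h/∂y = [140·(-0.4) − (-165)·(-0.1)] / -17650 = +0.004108
Head at (533824, 3930005) = 453.4 + (+0.006034)·(35) + (+0.004108)·(410) = 455.30 m.
That is higher than the 453.3 m at BH-02, so the point is upgradient.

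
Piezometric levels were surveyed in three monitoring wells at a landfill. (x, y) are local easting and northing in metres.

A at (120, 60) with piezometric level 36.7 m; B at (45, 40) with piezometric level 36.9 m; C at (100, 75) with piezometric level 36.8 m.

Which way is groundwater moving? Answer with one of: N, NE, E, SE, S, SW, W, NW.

SE

With h = a·x + b·y + c and A as origin, the differences give:
  (-75)·a + (-20)·b = +0.2
  (-20)·a + 15·b = +0.1
Eliminate b (×15 and ×(-20), subtract): -1525·a = 5.00 → a = ∂h/∂x = -0.003279
Back-substitute: b = ∂h/∂y = +0.002295.
Flow = −∇h = (+0.003279 east, -0.002295 north), which points southeast.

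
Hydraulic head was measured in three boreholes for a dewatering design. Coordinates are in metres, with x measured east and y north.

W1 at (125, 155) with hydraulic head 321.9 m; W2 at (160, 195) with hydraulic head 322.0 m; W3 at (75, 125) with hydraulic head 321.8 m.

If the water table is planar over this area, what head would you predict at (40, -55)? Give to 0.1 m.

Differences from W1: to W2 (Δx, Δy, Δh) = (35, 40, +0.1); to W3 = (-50, -30, -0.1).
Solve a·Δx + b·Δy = Δh: det = 35·(-30) − (-50)·40 = 950.
∂h/∂x = [(+0.1)·(-30) − (-0.1)·40] / 950 = +0.001053
∂h/∂y = [35·(-0.1) − (-50)·(+0.1)] / 950 = +0.001579
h(40, -55) = 321.9 + (+0.001053)·(-85) + (+0.001579)·(-210) = 321.9 -0.089 -0.332 = 321.479 m.

321.5 m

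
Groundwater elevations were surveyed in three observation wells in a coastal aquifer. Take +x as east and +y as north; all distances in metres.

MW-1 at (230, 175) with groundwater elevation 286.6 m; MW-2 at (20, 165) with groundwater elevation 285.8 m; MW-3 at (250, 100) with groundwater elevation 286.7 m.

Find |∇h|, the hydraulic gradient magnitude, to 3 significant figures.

0.00384

With h = a·x + b·y + c and MW-1 as origin, the differences give:
  (-210)·a + (-10)·b = -0.8
  20·a + (-75)·b = +0.1
Eliminate b (×(-75) and ×(-10), subtract): 15950·a = 61.00 → a = ∂h/∂x = +0.003824
Back-substitute: b = ∂h/∂y = -0.0003135.
|∇h| = √(0.003824² + -0.0003135²) = 0.003837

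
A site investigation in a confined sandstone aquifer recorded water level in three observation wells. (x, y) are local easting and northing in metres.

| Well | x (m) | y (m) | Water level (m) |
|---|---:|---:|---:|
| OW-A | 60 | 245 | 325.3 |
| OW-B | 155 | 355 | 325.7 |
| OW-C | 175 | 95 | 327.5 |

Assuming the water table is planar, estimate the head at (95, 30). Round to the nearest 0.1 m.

Three-point gradient (reference OW-A): Δ to OW-B = (95, 110, +0.4), Δ to OW-C = (115, -150, +2.2).
∂h/∂x = +0.01123, ∂h/∂y = -0.006059 (det = -26900).
h(95, 30) = 325.3 + (+0.01123)·(35) + (-0.006059)·(-215) = 325.3 +0.393 +1.303 = 326.996 m.

327.0 m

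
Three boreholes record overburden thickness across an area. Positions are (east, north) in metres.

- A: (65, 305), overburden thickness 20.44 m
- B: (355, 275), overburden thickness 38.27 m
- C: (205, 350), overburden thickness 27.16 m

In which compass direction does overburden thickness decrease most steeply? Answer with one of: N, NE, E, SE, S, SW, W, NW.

NW

Differences from A: to B (Δx, Δy, Δh) = (290, -30, +17.83); to C = (140, 45, +6.72).
Determinant of the coordinate differences = 290·45 − 140·(-30) = 17250.
∂d/∂x = [(+17.83)·45 − (+6.72)·(-30)] / 17250 = +0.05820
∂d/∂y = [290·(+6.72) − 140·(+17.83)] / 17250 = -0.03173
Steepest decrease is along −∇f = (-0.05820 E, +0.03173 N) → northwest.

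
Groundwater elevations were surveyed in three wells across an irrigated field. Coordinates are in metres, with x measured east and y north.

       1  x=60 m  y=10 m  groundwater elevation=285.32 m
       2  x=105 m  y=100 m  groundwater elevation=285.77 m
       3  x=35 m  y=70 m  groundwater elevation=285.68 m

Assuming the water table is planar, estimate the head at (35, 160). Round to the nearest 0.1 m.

286.2 m

Differences from 1: to 2 (Δx, Δy, Δh) = (45, 90, +0.45); to 3 = (-25, 60, +0.36).
Solve a·Δx + b·Δy = Δh: det = 45·60 − (-25)·90 = 4950.
∂h/∂x = [(+0.45)·60 − (+0.36)·90] / 4950 = -0.001091
∂h/∂y = [45·(+0.36) − (-25)·(+0.45)] / 4950 = +0.005545
h(35, 160) = 285.32 + (-0.001091)·(-25) + (+0.005545)·(150) = 285.32 +0.027 +0.832 = 286.179 m.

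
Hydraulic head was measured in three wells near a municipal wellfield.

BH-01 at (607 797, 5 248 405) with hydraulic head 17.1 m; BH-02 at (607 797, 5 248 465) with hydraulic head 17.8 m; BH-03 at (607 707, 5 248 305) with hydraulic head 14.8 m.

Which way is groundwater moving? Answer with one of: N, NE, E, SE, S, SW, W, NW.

SW

With h = a·x + b·y + c and BH-01 as origin, the differences give:
  0·a + 60·b = +0.7
  (-90)·a + (-100)·b = -2.3
Eliminate b (×(-100) and ×60, subtract): 5400·a = 68.00 → a = ∂h/∂x = +0.01259
Back-substitute: b = ∂h/∂y = +0.01167.
Flow = −∇h = (-0.01259 east, -0.01167 north), which points southwest.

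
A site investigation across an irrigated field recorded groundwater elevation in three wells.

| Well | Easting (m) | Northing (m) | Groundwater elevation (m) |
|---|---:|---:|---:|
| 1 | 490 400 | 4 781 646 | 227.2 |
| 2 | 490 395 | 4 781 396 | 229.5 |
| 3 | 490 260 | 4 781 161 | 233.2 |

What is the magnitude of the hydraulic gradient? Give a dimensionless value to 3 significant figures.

With h = a·x + b·y + c and 1 as origin, the differences give:
  (-5)·a + (-250)·b = +2.3
  (-140)·a + (-485)·b = +6.0
Eliminate b (×(-485) and ×(-250), subtract): -32575·a = 384.50 → a = ∂h/∂x = -0.01180
Back-substitute: b = ∂h/∂y = -0.008964.
|∇h| = √(-0.01180² + -0.008964²) = 0.01482

0.0148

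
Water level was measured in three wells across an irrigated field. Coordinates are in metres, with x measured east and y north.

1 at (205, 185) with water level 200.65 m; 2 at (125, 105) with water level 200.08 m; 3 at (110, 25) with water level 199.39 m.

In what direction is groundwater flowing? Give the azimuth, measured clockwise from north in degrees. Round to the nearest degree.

Differences from 1: to 2 (Δx, Δy, Δh) = (-80, -80, -0.57); to 3 = (-95, -160, -1.26).
Determinant of the coordinate differences = (-80)·(-160) − (-95)·(-80) = 5200.
∂h/∂x = [(-0.57)·(-160) − (-1.26)·(-80)] / 5200 = -0.001846
∂h/∂y = [(-80)·(-1.26) − (-95)·(-0.57)] / 5200 = +0.008971
Flow direction (−∇h) has components (+0.001846 E, -0.008971 N).
Azimuth = atan2(E, N) = atan2(+0.001846, -0.008971) = 168.4° ≈ 168°.

168°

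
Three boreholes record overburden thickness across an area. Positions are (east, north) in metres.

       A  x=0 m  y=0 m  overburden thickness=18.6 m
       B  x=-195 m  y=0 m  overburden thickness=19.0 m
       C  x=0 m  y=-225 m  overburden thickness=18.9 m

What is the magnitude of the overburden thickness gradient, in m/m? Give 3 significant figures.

0.00245 m/m

∂d/∂x = (19.0 − 18.6) / (-195 − 0) = -0.002051
∂d/∂y = (18.9 − 18.6) / (-225 − 0) = -0.001333
|∇f| = √(-0.002051² + -0.001333²) = 0.002446 m/m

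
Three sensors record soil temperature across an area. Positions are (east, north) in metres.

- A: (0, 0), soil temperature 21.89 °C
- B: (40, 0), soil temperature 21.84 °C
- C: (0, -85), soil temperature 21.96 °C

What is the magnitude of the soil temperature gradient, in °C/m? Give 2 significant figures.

∂T/∂x = (21.84 − 21.89) / (40 − 0) = -0.001250
∂T/∂y = (21.96 − 21.89) / (-85 − 0) = -0.0008235
|∇f| = √(-0.001250² + -0.0008235²) = 0.001497 °C/m

0.0015 °C/m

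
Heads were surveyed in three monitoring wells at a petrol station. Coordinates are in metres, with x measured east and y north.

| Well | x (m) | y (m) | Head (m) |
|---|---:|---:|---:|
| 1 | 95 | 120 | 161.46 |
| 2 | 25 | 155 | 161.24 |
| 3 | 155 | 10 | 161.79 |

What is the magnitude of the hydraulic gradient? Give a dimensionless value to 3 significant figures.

With h = a·x + b·y + c and 1 as origin, the differences give:
  (-70)·a + 35·b = -0.22
  60·a + (-110)·b = +0.33
Eliminate b (×(-110) and ×35, subtract): 5600·a = 12.650 → a = ∂h/∂x = +0.002259
Back-substitute: b = ∂h/∂y = -0.001768.
|∇h| = √(0.002259² + -0.001768²) = 0.002869

0.00287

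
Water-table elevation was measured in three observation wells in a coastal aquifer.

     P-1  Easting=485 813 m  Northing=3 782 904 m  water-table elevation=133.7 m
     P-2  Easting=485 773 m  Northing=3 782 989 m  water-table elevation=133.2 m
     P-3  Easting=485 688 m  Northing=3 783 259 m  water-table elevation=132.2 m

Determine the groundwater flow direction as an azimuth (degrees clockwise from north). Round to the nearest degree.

267°

Taking P-1 as reference: P-2−P-1 = (-40, 85, -0.5); P-3−P-1 = (-125, 355, -1.5).
Solve a·Δx + b·Δy = Δh: det = (-40)·355 − (-125)·85 = -3575.
∂h/∂x = [(-0.5)·355 − (-1.5)·85] / -3575 = +0.01399
∂h/∂y = [(-40)·(-1.5) − (-125)·(-0.5)] / -3575 = +0.0006993
Flow direction (−∇h) has components (-0.01399 E, -0.0006993 N).
Azimuth = atan2(E, N) = atan2(-0.01399, -0.0006993) = 267.1° ≈ 267°.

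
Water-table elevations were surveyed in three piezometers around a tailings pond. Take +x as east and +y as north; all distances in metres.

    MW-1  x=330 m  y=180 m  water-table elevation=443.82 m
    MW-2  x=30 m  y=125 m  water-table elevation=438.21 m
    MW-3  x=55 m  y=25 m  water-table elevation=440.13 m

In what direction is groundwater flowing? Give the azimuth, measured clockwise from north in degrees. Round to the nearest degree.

303°

Three-point gradient (reference MW-1): Δ to MW-2 = (-300, -55, -5.61), Δ to MW-3 = (-275, -155, -3.69).
∂h/∂x = +0.02125, ∂h/∂y = -0.01389 (det = 31375).
Flow direction (−∇h) has components (-0.02125 E, +0.01389 N).
Azimuth = atan2(E, N) = atan2(-0.02125, +0.01389) = 303.2° ≈ 303°.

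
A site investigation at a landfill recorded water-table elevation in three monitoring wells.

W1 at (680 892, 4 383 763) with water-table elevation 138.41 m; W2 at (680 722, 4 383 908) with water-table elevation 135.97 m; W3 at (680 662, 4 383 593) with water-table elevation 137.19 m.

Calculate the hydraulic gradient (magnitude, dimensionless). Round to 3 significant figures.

0.0111

Differences from W1: to W2 (Δx, Δy, Δh) = (-170, 145, -2.44); to W3 = (-230, -170, -1.22).
Determinant of the coordinate differences = (-170)·(-170) − (-230)·145 = 62250.
∂h/∂x = [(-2.44)·(-170) − (-1.22)·145] / 62250 = +0.009505
∂h/∂y = [(-170)·(-1.22) − (-230)·(-2.44)] / 62250 = -0.005684
|∇h| = √(0.009505² + -0.005684²) = 0.01107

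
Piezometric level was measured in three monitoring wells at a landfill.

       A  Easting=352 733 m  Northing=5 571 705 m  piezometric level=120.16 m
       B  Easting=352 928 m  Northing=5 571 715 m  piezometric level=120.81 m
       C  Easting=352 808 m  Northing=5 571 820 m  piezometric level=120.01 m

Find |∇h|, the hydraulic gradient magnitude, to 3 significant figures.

Differences from A: to B (Δx, Δy, Δh) = (195, 10, +0.65); to C = (75, 115, -0.15).
Determinant of the coordinate differences = 195·115 − 75·10 = 21675.
∂h/∂x = [(+0.65)·115 − (-0.15)·10] / 21675 = +0.003518
∂h/∂y = [195·(-0.15) − 75·(+0.65)] / 21675 = -0.003599
|∇h| = √(0.003518² + -0.003599²) = 0.005033

0.00503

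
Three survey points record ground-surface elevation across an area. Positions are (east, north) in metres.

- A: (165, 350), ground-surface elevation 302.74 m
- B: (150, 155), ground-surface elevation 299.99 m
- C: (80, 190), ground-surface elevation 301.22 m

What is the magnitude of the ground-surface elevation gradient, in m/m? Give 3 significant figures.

With z = a·x + b·y + c and A as origin, the differences give:
  (-15)·a + (-195)·b = -2.75
  (-85)·a + (-160)·b = -1.52
Eliminate b (×(-160) and ×(-195), subtract): -14175·a = 143.600 → a = ∂z/∂x = -0.01013
Back-substitute: b = ∂z/∂y = +0.01488.
|∇f| = √(-0.01013² + 0.01488²) = 0.018 m/m

0.0180 m/m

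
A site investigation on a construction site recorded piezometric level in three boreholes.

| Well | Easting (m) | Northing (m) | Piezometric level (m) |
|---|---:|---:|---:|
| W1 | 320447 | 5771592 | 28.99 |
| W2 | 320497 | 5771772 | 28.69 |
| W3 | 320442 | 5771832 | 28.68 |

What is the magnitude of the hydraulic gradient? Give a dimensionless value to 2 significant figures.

With h = a·x + b·y + c and W1 as origin, the differences give:
  50·a + 180·b = -0.30
  (-5)·a + 240·b = -0.31
Eliminate b (×240 and ×180, subtract): 12900·a = -16.200 → a = ∂h/∂x = -0.001256
Back-substitute: b = ∂h/∂y = -0.001318.
|∇h| = √(-0.001256² + -0.001318²) = 0.001821

0.0018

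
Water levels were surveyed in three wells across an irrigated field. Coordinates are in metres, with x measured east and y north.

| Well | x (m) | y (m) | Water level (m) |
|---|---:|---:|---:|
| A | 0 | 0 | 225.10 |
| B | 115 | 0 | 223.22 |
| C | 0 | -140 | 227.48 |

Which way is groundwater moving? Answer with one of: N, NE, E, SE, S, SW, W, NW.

NE

∂h/∂x = (223.22 − 225.10) / (115 − 0) = -0.01635
∂h/∂y = (227.48 − 225.10) / (-140 − 0) = -0.01700
Flow = −∇h = (+0.01635 east, +0.01700 north), which points northeast.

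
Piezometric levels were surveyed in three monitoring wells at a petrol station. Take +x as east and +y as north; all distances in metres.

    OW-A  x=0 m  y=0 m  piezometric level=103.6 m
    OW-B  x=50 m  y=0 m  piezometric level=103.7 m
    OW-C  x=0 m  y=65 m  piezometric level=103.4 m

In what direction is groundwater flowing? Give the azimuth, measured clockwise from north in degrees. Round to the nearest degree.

327°

∂h/∂x = (103.7 − 103.6) / (50 − 0) = +0.002000
∂h/∂y = (103.4 − 103.6) / (65 − 0) = -0.003077
Flow direction (−∇h) has components (-0.002000 E, +0.003077 N).
Azimuth = atan2(E, N) = atan2(-0.002000, +0.003077) = 327.0° ≈ 327°.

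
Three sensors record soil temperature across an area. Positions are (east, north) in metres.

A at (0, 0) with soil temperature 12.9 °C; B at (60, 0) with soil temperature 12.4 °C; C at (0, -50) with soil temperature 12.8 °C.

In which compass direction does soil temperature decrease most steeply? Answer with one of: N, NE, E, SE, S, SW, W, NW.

∂T/∂x = (12.4 − 12.9) / (60 − 0) = -0.008333
∂T/∂y = (12.8 − 12.9) / (-50 − 0) = +0.002000
Steepest decrease is along −∇f = (+0.008333 E, -0.002000 N) → east.

E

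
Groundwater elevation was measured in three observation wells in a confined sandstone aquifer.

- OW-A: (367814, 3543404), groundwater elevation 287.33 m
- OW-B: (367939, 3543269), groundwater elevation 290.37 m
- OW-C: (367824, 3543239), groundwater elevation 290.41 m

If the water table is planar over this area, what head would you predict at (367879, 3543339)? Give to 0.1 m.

288.8 m

Taking OW-A as reference: OW-B−OW-A = (125, -135, +3.04); OW-C−OW-A = (10, -165, +3.08).
Determinant of the coordinate differences = 125·(-165) − 10·(-135) = -19275.
∂h/∂x = [(+3.04)·(-165) − (+3.08)·(-135)] / -19275 = +0.004451
∂h/∂y = [125·(+3.08) − 10·(+3.04)] / -19275 = -0.01840
h(367879, 3543339) = 287.33 + (+0.004451)·(65) + (-0.01840)·(-65) = 287.33 +0.289 +1.196 = 288.815 m.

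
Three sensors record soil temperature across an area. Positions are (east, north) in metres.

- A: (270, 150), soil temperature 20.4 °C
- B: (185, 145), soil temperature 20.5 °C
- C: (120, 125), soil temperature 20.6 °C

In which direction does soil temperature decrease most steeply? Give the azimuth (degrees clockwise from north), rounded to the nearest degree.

037°

Taking A as reference: B−A = (-85, -5, +0.1); C−A = (-150, -25, +0.2).
Determinant of the coordinate differences = (-85)·(-25) − (-150)·(-5) = 1375.
∂T/∂x = [(+0.1)·(-25) − (+0.2)·(-5)] / 1375 = -0.001091
∂T/∂y = [(-85)·(+0.2) − (-150)·(+0.1)] / 1375 = -0.001455
Steepest decrease is along −∇f: components (+0.001091 E, +0.001455 N).
Azimuth = atan2(+0.001091, +0.001455) = 36.9° ≈ 037°.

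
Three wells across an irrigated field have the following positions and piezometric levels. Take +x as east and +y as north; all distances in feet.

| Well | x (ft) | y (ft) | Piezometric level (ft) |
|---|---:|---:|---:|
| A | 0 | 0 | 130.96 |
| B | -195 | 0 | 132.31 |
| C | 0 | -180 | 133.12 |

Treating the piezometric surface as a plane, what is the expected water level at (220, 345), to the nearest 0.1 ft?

∂h/∂x = (132.31 − 130.96) / (-195 − 0) = -0.006923
∂h/∂y = (133.12 − 130.96) / (-180 − 0) = -0.01200
h(220, 345) = 130.96 + (-0.006923)·(220) + (-0.01200)·(345) = 130.96 -1.523 -4.140 = 125.297 ft.

125.3 ft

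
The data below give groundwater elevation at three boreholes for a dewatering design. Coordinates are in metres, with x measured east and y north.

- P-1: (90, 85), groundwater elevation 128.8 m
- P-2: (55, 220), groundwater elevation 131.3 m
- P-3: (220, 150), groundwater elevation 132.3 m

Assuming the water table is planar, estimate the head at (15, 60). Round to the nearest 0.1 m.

127.1 m

Taking P-1 as reference: P-2−P-1 = (-35, 135, +2.5); P-3−P-1 = (130, 65, +3.5).
Determinant of the coordinate differences = (-35)·65 − 130·135 = -19825.
∂h/∂x = [(+2.5)·65 − (+3.5)·135] / -19825 = +0.01564
∂h/∂y = [(-35)·(+3.5) − 130·(+2.5)] / -19825 = +0.02257
h(15, 60) = 128.8 + (+0.01564)·(-75) + (+0.02257)·(-25) = 128.8 -1.173 -0.564 = 127.063 m.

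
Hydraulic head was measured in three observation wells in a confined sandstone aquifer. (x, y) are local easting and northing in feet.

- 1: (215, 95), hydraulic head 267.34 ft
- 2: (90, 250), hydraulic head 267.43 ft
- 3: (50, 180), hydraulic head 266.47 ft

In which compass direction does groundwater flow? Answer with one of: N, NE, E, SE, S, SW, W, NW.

SW

Three-point gradient (reference 1): Δ to 2 = (-125, 155, +0.09), Δ to 3 = (-165, 85, -0.87).
∂h/∂x = +0.009532, ∂h/∂y = +0.008268 (det = 14950).
Flow = −∇h = (-0.009532 east, -0.008268 north), which points southwest.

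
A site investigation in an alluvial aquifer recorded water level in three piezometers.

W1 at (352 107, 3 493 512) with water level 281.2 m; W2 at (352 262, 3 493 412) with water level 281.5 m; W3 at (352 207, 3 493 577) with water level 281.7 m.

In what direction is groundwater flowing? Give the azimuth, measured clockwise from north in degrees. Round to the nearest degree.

236°

Three-point gradient (reference W1): Δ to W2 = (155, -100, +0.3), Δ to W3 = (100, 65, +0.5).
∂h/∂x = +0.003462, ∂h/∂y = +0.002366 (det = 20075).
Flow direction (−∇h) has components (-0.003462 E, -0.002366 N).
Azimuth = atan2(E, N) = atan2(-0.003462, -0.002366) = 235.6° ≈ 236°.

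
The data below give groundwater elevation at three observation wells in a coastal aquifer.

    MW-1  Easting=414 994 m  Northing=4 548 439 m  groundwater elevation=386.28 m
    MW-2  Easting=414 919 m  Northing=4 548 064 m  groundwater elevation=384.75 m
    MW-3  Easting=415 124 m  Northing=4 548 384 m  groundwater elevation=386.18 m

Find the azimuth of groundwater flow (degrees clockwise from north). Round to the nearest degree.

Taking MW-1 as reference: MW-2−MW-1 = (-75, -375, -1.53); MW-3−MW-1 = (130, -55, -0.10).
Solve a·Δx + b·Δy = Δh: det = (-75)·(-55) − 130·(-375) = 52875.
∂h/∂x = [(-1.53)·(-55) − (-0.10)·(-375)] / 52875 = +0.0008823
∂h/∂y = [(-75)·(-0.10) − 130·(-1.53)] / 52875 = +0.003904
Flow direction (−∇h) has components (-0.0008823 E, -0.003904 N).
Azimuth = atan2(E, N) = atan2(-0.0008823, -0.003904) = 192.7° ≈ 193°.

193°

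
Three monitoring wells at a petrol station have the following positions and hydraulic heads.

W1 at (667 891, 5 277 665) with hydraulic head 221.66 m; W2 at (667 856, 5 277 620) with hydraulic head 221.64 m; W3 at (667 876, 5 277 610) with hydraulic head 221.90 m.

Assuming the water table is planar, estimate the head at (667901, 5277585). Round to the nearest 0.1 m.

222.3 m

Three-point gradient (reference W1): Δ to W2 = (-35, -45, -0.02), Δ to W3 = (-15, -55, +0.24).
∂h/∂x = +0.009520, ∂h/∂y = -0.006960 (det = 1250).
h(667901, 5277585) = 221.66 + (+0.009520)·(10) + (-0.006960)·(-80) = 221.66 +0.095 +0.557 = 222.312 m.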